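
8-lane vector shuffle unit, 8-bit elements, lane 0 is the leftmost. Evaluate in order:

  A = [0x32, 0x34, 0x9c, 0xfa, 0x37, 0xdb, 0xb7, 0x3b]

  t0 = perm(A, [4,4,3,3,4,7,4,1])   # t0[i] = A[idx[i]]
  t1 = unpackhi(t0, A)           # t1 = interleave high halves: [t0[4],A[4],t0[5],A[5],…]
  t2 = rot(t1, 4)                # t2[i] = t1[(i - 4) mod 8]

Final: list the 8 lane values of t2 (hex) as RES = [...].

RES = [0x37, 0xb7, 0x34, 0x3b, 0x37, 0x37, 0x3b, 0xdb]

t0 = [0x37, 0x37, 0xfa, 0xfa, 0x37, 0x3b, 0x37, 0x34]
t1 = [0x37, 0x37, 0x3b, 0xdb, 0x37, 0xb7, 0x34, 0x3b]
t2 = [0x37, 0xb7, 0x34, 0x3b, 0x37, 0x37, 0x3b, 0xdb]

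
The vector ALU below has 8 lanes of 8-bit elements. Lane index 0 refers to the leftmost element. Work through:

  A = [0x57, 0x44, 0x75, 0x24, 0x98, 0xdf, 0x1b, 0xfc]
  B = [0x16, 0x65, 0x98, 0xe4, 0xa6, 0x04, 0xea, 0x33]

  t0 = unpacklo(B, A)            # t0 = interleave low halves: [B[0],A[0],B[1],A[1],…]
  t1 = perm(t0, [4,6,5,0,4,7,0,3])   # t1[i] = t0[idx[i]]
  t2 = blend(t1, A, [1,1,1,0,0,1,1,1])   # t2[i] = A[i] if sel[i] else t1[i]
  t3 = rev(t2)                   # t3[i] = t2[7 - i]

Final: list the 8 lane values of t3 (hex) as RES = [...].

→ t0 |16|57|65|44|98|75|e4|24|
→ t1 |98|e4|75|16|98|24|16|44|
→ t2 |57|44|75|16|98|df|1b|fc|
→ t3 |fc|1b|df|98|16|75|44|57|

RES = [0xfc, 0x1b, 0xdf, 0x98, 0x16, 0x75, 0x44, 0x57]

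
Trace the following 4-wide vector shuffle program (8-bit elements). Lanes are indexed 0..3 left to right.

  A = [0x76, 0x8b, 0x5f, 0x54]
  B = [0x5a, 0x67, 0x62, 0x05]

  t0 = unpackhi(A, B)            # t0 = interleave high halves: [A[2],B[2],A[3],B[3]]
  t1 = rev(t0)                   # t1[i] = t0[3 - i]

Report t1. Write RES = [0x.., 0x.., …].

→ t0 |5f|62|54|05|
→ t1 |05|54|62|5f|

RES = [0x05, 0x54, 0x62, 0x5f]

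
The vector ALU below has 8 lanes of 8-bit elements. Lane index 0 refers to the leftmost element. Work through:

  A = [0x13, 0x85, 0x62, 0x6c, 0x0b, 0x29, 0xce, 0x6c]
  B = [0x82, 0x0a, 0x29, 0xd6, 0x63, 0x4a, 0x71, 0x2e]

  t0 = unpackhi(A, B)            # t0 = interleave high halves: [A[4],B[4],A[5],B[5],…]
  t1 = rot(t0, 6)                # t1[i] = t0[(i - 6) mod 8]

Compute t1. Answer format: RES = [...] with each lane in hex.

RES = [ 0x29  0x4a  0xce  0x71  0x6c  0x2e  0x0b  0x63 ]

  t0: 0b 63 29 4a ce 71 6c 2e
  t1: 29 4a ce 71 6c 2e 0b 63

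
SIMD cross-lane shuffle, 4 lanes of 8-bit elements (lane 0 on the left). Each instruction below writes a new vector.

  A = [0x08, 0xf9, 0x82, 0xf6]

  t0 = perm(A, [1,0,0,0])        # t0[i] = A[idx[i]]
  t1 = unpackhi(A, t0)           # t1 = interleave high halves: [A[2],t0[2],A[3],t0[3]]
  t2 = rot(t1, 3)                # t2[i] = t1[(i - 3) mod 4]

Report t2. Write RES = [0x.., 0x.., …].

RES = [0x08, 0xf6, 0x08, 0x82]

→ t0 |f9|08|08|08|
→ t1 |82|08|f6|08|
→ t2 |08|f6|08|82|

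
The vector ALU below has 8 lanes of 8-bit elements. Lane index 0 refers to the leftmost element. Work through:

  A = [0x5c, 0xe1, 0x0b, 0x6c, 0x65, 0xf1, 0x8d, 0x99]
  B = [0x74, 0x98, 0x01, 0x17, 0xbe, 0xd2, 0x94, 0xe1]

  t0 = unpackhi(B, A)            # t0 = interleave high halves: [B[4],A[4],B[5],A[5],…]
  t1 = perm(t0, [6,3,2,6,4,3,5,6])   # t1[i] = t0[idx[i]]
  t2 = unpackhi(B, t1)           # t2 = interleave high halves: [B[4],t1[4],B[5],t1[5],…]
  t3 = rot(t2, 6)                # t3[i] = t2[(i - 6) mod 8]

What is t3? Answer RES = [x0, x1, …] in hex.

RES = [ 0xd2  0xf1  0x94  0x8d  0xe1  0xe1  0xbe  0x94 ]

→ t0 |be|65|d2|f1|94|8d|e1|99|
→ t1 |e1|f1|d2|e1|94|f1|8d|e1|
→ t2 |be|94|d2|f1|94|8d|e1|e1|
→ t3 |d2|f1|94|8d|e1|e1|be|94|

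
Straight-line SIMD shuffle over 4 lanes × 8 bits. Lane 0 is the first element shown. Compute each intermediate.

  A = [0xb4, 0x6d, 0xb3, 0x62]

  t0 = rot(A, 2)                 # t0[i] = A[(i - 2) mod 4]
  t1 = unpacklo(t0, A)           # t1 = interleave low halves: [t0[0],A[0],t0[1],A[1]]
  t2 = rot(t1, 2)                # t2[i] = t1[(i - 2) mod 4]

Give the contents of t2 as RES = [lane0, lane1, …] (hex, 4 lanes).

  t0: b3 62 b4 6d
  t1: b3 b4 62 6d
  t2: 62 6d b3 b4

RES = [0x62, 0x6d, 0xb3, 0xb4]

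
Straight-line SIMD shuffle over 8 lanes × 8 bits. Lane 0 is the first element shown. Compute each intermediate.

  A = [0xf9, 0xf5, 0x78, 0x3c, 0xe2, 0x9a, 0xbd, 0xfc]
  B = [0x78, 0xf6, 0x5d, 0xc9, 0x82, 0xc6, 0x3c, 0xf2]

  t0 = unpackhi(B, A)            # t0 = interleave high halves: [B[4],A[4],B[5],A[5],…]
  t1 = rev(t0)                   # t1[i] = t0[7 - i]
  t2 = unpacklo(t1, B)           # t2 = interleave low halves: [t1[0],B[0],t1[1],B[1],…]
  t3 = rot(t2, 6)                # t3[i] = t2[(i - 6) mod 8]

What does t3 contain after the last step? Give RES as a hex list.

RES = [ 0xf2  0xf6  0xbd  0x5d  0x3c  0xc9  0xfc  0x78 ]

→ t0 |82|e2|c6|9a|3c|bd|f2|fc|
→ t1 |fc|f2|bd|3c|9a|c6|e2|82|
→ t2 |fc|78|f2|f6|bd|5d|3c|c9|
→ t3 |f2|f6|bd|5d|3c|c9|fc|78|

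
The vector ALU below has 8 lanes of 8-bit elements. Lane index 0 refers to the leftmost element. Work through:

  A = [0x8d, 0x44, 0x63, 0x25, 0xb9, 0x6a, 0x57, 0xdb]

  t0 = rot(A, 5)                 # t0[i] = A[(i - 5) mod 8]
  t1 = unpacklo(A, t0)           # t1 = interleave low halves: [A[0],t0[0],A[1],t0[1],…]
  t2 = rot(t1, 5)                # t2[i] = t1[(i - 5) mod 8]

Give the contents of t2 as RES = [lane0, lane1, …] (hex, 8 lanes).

  t0: 25 b9 6a 57 db 8d 44 63
  t1: 8d 25 44 b9 63 6a 25 57
  t2: b9 63 6a 25 57 8d 25 44

RES = [ 0xb9  0x63  0x6a  0x25  0x57  0x8d  0x25  0x44 ]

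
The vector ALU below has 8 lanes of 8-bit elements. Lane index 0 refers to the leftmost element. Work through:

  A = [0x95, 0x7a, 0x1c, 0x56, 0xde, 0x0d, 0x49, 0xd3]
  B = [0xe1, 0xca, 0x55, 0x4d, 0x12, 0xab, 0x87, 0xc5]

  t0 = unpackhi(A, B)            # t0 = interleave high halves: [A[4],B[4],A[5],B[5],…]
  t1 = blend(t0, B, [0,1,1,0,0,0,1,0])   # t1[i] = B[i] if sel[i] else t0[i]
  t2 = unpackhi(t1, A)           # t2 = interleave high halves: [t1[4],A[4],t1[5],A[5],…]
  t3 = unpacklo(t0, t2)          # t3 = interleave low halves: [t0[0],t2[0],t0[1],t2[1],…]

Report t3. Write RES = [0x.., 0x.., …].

→ t0 |de|12|0d|ab|49|87|d3|c5|
→ t1 |de|ca|55|ab|49|87|87|c5|
→ t2 |49|de|87|0d|87|49|c5|d3|
→ t3 |de|49|12|de|0d|87|ab|0d|

RES = [0xde, 0x49, 0x12, 0xde, 0x0d, 0x87, 0xab, 0x0d]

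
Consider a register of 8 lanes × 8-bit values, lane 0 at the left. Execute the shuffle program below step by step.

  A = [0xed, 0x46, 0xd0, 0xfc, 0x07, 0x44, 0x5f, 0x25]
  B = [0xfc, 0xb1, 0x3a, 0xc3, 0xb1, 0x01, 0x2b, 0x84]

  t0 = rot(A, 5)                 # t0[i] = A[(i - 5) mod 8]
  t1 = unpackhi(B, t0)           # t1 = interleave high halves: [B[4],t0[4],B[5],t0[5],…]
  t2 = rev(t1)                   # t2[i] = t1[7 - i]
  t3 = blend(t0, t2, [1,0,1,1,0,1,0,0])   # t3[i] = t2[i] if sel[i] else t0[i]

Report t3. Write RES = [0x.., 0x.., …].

  t0: fc 07 44 5f 25 ed 46 d0
  t1: b1 25 01 ed 2b 46 84 d0
  t2: d0 84 46 2b ed 01 25 b1
  t3: d0 07 46 2b 25 01 46 d0

RES = [0xd0, 0x07, 0x46, 0x2b, 0x25, 0x01, 0x46, 0xd0]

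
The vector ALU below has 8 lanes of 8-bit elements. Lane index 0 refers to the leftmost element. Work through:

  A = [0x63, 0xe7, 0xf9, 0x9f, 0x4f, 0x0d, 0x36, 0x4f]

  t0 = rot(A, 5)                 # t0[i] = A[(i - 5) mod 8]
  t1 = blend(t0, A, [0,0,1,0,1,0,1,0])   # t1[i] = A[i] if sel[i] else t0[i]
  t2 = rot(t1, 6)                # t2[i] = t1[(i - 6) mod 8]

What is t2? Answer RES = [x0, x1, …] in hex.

RES = [0xf9, 0x36, 0x4f, 0x63, 0x36, 0xf9, 0x9f, 0x4f]

  t0: 9f 4f 0d 36 4f 63 e7 f9
  t1: 9f 4f f9 36 4f 63 36 f9
  t2: f9 36 4f 63 36 f9 9f 4f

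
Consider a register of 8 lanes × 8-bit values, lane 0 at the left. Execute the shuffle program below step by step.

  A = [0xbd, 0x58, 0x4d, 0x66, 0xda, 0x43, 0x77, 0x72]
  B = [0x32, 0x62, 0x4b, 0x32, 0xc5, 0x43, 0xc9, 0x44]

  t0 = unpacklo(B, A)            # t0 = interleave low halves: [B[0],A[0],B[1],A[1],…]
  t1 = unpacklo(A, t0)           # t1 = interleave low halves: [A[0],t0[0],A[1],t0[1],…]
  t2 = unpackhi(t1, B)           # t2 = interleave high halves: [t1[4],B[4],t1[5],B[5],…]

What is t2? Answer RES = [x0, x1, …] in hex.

RES = [0x4d, 0xc5, 0x62, 0x43, 0x66, 0xc9, 0x58, 0x44]

  t0: 32 bd 62 58 4b 4d 32 66
  t1: bd 32 58 bd 4d 62 66 58
  t2: 4d c5 62 43 66 c9 58 44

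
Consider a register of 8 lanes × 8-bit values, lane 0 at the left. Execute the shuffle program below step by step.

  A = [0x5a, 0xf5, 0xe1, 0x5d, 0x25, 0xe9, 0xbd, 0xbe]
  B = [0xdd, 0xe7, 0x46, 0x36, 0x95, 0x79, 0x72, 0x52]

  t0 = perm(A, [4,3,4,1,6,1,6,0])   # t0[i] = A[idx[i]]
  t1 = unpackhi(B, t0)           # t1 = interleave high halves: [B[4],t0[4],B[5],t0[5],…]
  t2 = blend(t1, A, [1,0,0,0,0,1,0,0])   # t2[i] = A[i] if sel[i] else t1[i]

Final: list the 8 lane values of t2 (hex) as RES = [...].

t0 = [0x25, 0x5d, 0x25, 0xf5, 0xbd, 0xf5, 0xbd, 0x5a]
t1 = [0x95, 0xbd, 0x79, 0xf5, 0x72, 0xbd, 0x52, 0x5a]
t2 = [0x5a, 0xbd, 0x79, 0xf5, 0x72, 0xe9, 0x52, 0x5a]

RES = [0x5a, 0xbd, 0x79, 0xf5, 0x72, 0xe9, 0x52, 0x5a]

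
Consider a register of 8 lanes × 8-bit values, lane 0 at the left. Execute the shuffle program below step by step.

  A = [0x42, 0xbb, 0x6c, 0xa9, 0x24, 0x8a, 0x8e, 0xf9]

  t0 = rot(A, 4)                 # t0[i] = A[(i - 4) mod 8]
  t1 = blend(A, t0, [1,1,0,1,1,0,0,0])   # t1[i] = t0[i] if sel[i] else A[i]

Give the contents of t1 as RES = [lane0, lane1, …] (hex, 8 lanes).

→ t0 |24|8a|8e|f9|42|bb|6c|a9|
→ t1 |24|8a|6c|f9|42|8a|8e|f9|

RES = [ 0x24  0x8a  0x6c  0xf9  0x42  0x8a  0x8e  0xf9 ]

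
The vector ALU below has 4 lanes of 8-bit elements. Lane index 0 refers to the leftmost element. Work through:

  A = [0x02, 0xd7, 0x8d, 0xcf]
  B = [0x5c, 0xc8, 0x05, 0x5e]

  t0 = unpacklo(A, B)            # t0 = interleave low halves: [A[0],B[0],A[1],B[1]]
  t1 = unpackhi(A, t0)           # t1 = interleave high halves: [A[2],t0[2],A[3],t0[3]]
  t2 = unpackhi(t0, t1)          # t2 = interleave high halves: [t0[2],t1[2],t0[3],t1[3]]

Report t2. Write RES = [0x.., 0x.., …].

→ t0 |02|5c|d7|c8|
→ t1 |8d|d7|cf|c8|
→ t2 |d7|cf|c8|c8|

RES = [ 0xd7  0xcf  0xc8  0xc8 ]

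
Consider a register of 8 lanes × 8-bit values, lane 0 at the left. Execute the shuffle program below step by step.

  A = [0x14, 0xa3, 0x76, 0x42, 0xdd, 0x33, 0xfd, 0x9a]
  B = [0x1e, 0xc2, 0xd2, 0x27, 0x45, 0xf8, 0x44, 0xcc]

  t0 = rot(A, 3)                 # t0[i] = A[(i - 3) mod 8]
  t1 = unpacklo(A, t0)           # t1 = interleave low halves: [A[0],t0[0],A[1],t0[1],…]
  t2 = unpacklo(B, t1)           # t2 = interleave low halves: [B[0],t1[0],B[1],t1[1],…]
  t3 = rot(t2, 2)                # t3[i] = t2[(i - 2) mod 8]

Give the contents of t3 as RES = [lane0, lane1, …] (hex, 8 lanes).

t0 = [0x33, 0xfd, 0x9a, 0x14, 0xa3, 0x76, 0x42, 0xdd]
t1 = [0x14, 0x33, 0xa3, 0xfd, 0x76, 0x9a, 0x42, 0x14]
t2 = [0x1e, 0x14, 0xc2, 0x33, 0xd2, 0xa3, 0x27, 0xfd]
t3 = [0x27, 0xfd, 0x1e, 0x14, 0xc2, 0x33, 0xd2, 0xa3]

RES = [ 0x27  0xfd  0x1e  0x14  0xc2  0x33  0xd2  0xa3 ]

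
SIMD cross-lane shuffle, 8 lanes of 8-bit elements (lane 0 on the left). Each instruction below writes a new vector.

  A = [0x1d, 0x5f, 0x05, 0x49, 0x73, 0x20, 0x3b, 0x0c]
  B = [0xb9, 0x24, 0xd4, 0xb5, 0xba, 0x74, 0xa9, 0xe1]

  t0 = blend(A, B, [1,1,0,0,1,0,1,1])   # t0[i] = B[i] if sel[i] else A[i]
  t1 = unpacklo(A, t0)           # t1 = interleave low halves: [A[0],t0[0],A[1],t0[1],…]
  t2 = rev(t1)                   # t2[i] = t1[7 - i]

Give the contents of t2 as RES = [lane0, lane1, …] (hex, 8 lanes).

RES = [0x49, 0x49, 0x05, 0x05, 0x24, 0x5f, 0xb9, 0x1d]

→ t0 |b9|24|05|49|ba|20|a9|e1|
→ t1 |1d|b9|5f|24|05|05|49|49|
→ t2 |49|49|05|05|24|5f|b9|1d|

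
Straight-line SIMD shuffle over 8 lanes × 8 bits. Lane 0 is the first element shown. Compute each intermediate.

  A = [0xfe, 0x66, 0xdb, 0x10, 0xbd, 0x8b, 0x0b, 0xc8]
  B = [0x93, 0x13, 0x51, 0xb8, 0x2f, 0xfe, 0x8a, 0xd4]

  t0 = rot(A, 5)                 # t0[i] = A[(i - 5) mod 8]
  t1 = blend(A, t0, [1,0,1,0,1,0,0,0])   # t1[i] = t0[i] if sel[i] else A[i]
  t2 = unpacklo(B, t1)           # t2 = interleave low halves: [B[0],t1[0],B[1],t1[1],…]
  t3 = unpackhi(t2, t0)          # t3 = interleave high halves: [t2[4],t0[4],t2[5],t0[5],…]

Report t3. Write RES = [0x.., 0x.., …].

  t0: 10 bd 8b 0b c8 fe 66 db
  t1: 10 66 8b 10 c8 8b 0b c8
  t2: 93 10 13 66 51 8b b8 10
  t3: 51 c8 8b fe b8 66 10 db

RES = [0x51, 0xc8, 0x8b, 0xfe, 0xb8, 0x66, 0x10, 0xdb]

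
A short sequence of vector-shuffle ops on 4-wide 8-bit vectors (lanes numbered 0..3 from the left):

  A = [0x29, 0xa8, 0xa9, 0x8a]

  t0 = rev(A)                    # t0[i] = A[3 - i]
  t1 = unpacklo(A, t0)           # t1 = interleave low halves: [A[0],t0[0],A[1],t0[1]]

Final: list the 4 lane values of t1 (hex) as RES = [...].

RES = [0x29, 0x8a, 0xa8, 0xa9]

t0 = [0x8a, 0xa9, 0xa8, 0x29]
t1 = [0x29, 0x8a, 0xa8, 0xa9]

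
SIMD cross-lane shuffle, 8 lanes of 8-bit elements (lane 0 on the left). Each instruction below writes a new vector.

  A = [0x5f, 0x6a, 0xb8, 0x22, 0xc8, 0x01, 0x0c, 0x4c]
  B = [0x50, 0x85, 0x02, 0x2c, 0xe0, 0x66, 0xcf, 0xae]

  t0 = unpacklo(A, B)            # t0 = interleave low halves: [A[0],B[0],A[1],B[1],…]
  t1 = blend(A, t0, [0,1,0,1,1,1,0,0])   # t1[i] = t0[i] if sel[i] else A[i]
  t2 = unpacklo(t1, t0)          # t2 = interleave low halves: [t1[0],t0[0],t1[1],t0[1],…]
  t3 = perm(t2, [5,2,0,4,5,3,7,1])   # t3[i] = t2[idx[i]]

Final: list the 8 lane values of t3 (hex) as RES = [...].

  t0: 5f 50 6a 85 b8 02 22 2c
  t1: 5f 50 b8 85 b8 02 0c 4c
  t2: 5f 5f 50 50 b8 6a 85 85
  t3: 6a 50 5f b8 6a 50 85 5f

RES = [ 0x6a  0x50  0x5f  0xb8  0x6a  0x50  0x85  0x5f ]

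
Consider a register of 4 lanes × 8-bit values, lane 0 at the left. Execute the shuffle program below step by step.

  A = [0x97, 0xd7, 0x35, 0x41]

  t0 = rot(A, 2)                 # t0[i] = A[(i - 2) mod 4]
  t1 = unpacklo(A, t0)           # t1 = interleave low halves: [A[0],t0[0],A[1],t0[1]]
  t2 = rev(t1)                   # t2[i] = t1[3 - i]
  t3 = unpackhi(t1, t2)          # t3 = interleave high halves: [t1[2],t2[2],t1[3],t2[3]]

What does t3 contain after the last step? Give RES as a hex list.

RES = [0xd7, 0x35, 0x41, 0x97]

  t0: 35 41 97 d7
  t1: 97 35 d7 41
  t2: 41 d7 35 97
  t3: d7 35 41 97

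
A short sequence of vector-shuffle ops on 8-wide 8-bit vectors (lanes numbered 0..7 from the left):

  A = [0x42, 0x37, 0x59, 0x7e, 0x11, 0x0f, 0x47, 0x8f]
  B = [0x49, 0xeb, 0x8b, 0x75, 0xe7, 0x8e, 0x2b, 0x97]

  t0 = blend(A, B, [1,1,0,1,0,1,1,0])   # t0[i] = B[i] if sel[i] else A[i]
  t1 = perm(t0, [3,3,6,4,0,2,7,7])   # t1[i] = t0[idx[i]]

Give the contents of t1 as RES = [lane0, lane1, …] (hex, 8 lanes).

RES = [ 0x75  0x75  0x2b  0x11  0x49  0x59  0x8f  0x8f ]

t0 = [0x49, 0xeb, 0x59, 0x75, 0x11, 0x8e, 0x2b, 0x8f]
t1 = [0x75, 0x75, 0x2b, 0x11, 0x49, 0x59, 0x8f, 0x8f]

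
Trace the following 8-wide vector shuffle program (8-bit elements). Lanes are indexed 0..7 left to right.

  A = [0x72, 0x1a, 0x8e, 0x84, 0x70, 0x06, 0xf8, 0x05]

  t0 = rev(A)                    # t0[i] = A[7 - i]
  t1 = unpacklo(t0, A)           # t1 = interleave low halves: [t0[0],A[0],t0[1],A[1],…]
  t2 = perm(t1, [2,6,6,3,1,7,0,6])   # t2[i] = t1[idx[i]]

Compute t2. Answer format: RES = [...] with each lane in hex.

RES = [ 0xf8  0x70  0x70  0x1a  0x72  0x84  0x05  0x70 ]

  t0: 05 f8 06 70 84 8e 1a 72
  t1: 05 72 f8 1a 06 8e 70 84
  t2: f8 70 70 1a 72 84 05 70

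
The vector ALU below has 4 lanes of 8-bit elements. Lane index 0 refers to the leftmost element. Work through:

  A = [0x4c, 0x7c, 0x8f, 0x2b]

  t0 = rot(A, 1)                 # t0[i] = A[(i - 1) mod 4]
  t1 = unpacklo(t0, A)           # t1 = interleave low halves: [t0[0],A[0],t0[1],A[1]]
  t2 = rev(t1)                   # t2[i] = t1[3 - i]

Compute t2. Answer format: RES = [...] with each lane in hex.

t0 = [0x2b, 0x4c, 0x7c, 0x8f]
t1 = [0x2b, 0x4c, 0x4c, 0x7c]
t2 = [0x7c, 0x4c, 0x4c, 0x2b]

RES = [0x7c, 0x4c, 0x4c, 0x2b]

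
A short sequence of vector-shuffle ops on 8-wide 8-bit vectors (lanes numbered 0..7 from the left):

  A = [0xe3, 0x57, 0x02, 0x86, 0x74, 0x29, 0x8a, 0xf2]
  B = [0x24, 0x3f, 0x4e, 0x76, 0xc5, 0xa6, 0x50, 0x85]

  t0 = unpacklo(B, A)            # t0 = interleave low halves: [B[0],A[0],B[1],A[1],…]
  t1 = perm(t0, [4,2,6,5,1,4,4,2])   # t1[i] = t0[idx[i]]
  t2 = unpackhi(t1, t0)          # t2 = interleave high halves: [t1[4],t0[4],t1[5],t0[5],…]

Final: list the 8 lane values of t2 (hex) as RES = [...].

→ t0 |24|e3|3f|57|4e|02|76|86|
→ t1 |4e|3f|76|02|e3|4e|4e|3f|
→ t2 |e3|4e|4e|02|4e|76|3f|86|

RES = [ 0xe3  0x4e  0x4e  0x02  0x4e  0x76  0x3f  0x86 ]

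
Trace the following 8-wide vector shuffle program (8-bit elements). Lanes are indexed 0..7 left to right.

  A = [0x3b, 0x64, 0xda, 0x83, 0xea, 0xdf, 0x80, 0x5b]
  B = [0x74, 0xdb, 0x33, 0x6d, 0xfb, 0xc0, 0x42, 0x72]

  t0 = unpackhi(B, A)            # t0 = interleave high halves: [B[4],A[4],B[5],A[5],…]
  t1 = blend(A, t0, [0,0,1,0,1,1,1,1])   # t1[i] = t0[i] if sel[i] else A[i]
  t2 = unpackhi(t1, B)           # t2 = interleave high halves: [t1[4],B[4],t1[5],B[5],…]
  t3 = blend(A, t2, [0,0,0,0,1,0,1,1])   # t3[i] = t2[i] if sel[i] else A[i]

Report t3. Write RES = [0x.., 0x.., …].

t0 = [0xfb, 0xea, 0xc0, 0xdf, 0x42, 0x80, 0x72, 0x5b]
t1 = [0x3b, 0x64, 0xc0, 0x83, 0x42, 0x80, 0x72, 0x5b]
t2 = [0x42, 0xfb, 0x80, 0xc0, 0x72, 0x42, 0x5b, 0x72]
t3 = [0x3b, 0x64, 0xda, 0x83, 0x72, 0xdf, 0x5b, 0x72]

RES = [ 0x3b  0x64  0xda  0x83  0x72  0xdf  0x5b  0x72 ]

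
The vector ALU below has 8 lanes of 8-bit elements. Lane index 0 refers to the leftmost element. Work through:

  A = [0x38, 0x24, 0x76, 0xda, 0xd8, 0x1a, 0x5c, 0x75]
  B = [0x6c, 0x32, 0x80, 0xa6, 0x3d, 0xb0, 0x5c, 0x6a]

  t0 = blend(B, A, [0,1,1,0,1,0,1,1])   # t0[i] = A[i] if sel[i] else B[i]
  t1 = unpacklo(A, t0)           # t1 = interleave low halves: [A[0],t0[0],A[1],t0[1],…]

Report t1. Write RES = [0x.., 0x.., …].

RES = [ 0x38  0x6c  0x24  0x24  0x76  0x76  0xda  0xa6 ]

t0 = [0x6c, 0x24, 0x76, 0xa6, 0xd8, 0xb0, 0x5c, 0x75]
t1 = [0x38, 0x6c, 0x24, 0x24, 0x76, 0x76, 0xda, 0xa6]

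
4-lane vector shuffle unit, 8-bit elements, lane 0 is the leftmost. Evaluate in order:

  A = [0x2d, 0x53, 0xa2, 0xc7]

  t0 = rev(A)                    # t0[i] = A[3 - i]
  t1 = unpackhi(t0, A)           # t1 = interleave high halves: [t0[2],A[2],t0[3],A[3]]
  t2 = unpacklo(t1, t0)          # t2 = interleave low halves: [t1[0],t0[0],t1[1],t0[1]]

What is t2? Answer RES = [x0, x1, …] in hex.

RES = [ 0x53  0xc7  0xa2  0xa2 ]

t0 = [0xc7, 0xa2, 0x53, 0x2d]
t1 = [0x53, 0xa2, 0x2d, 0xc7]
t2 = [0x53, 0xc7, 0xa2, 0xa2]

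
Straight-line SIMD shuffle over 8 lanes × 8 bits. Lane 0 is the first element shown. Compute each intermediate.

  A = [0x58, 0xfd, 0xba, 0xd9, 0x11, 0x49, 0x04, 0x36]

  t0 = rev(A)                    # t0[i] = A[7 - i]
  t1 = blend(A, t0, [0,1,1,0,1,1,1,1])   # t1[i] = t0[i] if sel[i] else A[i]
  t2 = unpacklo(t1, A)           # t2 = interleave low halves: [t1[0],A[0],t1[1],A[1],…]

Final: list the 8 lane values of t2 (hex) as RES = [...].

t0 = [0x36, 0x04, 0x49, 0x11, 0xd9, 0xba, 0xfd, 0x58]
t1 = [0x58, 0x04, 0x49, 0xd9, 0xd9, 0xba, 0xfd, 0x58]
t2 = [0x58, 0x58, 0x04, 0xfd, 0x49, 0xba, 0xd9, 0xd9]

RES = [ 0x58  0x58  0x04  0xfd  0x49  0xba  0xd9  0xd9 ]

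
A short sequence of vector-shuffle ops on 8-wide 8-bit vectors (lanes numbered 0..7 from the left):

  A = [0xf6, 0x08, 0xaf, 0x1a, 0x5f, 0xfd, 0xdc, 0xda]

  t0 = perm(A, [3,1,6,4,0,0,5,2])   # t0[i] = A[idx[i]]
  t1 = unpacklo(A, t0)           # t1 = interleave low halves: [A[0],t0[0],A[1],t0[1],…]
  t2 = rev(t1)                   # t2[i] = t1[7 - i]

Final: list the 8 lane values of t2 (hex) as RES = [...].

RES = [ 0x5f  0x1a  0xdc  0xaf  0x08  0x08  0x1a  0xf6 ]

  t0: 1a 08 dc 5f f6 f6 fd af
  t1: f6 1a 08 08 af dc 1a 5f
  t2: 5f 1a dc af 08 08 1a f6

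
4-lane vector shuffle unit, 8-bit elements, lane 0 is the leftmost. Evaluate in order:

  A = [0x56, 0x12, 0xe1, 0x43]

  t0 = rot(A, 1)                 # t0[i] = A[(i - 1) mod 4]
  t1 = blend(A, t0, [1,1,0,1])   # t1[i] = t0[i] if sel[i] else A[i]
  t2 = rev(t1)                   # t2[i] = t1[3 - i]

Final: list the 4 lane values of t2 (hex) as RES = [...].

t0 = [0x43, 0x56, 0x12, 0xe1]
t1 = [0x43, 0x56, 0xe1, 0xe1]
t2 = [0xe1, 0xe1, 0x56, 0x43]

RES = [0xe1, 0xe1, 0x56, 0x43]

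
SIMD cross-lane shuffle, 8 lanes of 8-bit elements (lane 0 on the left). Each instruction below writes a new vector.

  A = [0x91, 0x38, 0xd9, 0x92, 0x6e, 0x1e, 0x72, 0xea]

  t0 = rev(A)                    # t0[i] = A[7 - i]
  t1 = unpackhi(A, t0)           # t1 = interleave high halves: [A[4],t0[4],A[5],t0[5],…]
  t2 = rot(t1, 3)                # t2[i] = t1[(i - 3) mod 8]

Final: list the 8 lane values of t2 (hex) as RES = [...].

RES = [ 0x38  0xea  0x91  0x6e  0x92  0x1e  0xd9  0x72 ]

→ t0 |ea|72|1e|6e|92|d9|38|91|
→ t1 |6e|92|1e|d9|72|38|ea|91|
→ t2 |38|ea|91|6e|92|1e|d9|72|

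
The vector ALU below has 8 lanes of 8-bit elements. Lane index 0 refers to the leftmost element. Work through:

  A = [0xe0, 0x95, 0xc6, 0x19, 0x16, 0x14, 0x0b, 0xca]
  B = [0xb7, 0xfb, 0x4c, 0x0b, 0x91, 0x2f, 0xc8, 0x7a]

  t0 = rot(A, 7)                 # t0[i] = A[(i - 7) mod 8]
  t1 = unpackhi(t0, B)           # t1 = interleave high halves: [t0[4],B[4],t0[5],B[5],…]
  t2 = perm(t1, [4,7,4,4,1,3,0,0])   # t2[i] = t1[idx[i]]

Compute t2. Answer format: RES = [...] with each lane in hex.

RES = [0xca, 0x7a, 0xca, 0xca, 0x91, 0x2f, 0x14, 0x14]

t0 = [0x95, 0xc6, 0x19, 0x16, 0x14, 0x0b, 0xca, 0xe0]
t1 = [0x14, 0x91, 0x0b, 0x2f, 0xca, 0xc8, 0xe0, 0x7a]
t2 = [0xca, 0x7a, 0xca, 0xca, 0x91, 0x2f, 0x14, 0x14]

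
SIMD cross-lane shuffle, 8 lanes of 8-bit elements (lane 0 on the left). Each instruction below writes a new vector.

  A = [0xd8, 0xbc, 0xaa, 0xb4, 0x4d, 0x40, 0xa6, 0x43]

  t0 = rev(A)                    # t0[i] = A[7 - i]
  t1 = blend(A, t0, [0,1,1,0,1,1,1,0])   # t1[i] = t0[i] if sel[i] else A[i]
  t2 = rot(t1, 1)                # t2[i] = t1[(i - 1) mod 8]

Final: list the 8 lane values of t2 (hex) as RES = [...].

→ t0 |43|a6|40|4d|b4|aa|bc|d8|
→ t1 |d8|a6|40|b4|b4|aa|bc|43|
→ t2 |43|d8|a6|40|b4|b4|aa|bc|

RES = [0x43, 0xd8, 0xa6, 0x40, 0xb4, 0xb4, 0xaa, 0xbc]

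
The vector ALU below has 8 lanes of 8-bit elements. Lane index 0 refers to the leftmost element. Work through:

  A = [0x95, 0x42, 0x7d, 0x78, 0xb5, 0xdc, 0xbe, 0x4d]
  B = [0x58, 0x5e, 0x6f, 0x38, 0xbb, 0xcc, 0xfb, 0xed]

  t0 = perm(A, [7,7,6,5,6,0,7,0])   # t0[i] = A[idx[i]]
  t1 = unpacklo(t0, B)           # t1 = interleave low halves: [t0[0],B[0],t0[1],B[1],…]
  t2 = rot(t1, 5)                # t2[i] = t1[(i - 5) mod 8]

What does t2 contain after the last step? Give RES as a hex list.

→ t0 |4d|4d|be|dc|be|95|4d|95|
→ t1 |4d|58|4d|5e|be|6f|dc|38|
→ t2 |5e|be|6f|dc|38|4d|58|4d|

RES = [ 0x5e  0xbe  0x6f  0xdc  0x38  0x4d  0x58  0x4d ]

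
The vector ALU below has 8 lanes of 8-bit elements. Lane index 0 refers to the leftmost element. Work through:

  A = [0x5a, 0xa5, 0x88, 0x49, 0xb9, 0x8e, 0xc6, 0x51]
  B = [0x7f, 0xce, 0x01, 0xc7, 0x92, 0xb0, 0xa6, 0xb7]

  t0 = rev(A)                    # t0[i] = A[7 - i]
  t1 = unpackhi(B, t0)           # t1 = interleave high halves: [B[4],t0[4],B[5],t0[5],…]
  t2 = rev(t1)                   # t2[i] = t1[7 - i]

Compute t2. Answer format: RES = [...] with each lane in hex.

RES = [ 0x5a  0xb7  0xa5  0xa6  0x88  0xb0  0x49  0x92 ]

t0 = [0x51, 0xc6, 0x8e, 0xb9, 0x49, 0x88, 0xa5, 0x5a]
t1 = [0x92, 0x49, 0xb0, 0x88, 0xa6, 0xa5, 0xb7, 0x5a]
t2 = [0x5a, 0xb7, 0xa5, 0xa6, 0x88, 0xb0, 0x49, 0x92]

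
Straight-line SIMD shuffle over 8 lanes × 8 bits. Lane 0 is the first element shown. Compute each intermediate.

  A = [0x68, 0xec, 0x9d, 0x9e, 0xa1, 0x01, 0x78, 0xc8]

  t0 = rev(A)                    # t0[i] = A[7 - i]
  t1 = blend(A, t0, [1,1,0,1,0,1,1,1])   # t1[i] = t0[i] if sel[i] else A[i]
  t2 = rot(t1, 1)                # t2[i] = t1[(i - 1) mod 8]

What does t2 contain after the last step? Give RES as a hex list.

  t0: c8 78 01 a1 9e 9d ec 68
  t1: c8 78 9d a1 a1 9d ec 68
  t2: 68 c8 78 9d a1 a1 9d ec

RES = [ 0x68  0xc8  0x78  0x9d  0xa1  0xa1  0x9d  0xec ]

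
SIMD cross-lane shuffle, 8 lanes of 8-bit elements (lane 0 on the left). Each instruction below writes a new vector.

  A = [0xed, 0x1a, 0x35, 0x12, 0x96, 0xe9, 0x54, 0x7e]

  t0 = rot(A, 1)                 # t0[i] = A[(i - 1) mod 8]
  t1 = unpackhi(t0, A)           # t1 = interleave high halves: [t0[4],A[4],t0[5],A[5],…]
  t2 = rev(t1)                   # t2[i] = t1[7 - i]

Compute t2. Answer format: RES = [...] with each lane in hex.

→ t0 |7e|ed|1a|35|12|96|e9|54|
→ t1 |12|96|96|e9|e9|54|54|7e|
→ t2 |7e|54|54|e9|e9|96|96|12|

RES = [0x7e, 0x54, 0x54, 0xe9, 0xe9, 0x96, 0x96, 0x12]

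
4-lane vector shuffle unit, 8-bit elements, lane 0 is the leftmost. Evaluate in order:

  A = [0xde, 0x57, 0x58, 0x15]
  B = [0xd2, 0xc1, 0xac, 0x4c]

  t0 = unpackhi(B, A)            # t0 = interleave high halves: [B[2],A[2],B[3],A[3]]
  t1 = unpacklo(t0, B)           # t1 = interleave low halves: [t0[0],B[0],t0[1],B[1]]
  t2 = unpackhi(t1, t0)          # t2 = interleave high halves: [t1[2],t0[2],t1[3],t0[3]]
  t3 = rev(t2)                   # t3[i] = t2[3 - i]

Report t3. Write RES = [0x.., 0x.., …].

RES = [0x15, 0xc1, 0x4c, 0x58]

→ t0 |ac|58|4c|15|
→ t1 |ac|d2|58|c1|
→ t2 |58|4c|c1|15|
→ t3 |15|c1|4c|58|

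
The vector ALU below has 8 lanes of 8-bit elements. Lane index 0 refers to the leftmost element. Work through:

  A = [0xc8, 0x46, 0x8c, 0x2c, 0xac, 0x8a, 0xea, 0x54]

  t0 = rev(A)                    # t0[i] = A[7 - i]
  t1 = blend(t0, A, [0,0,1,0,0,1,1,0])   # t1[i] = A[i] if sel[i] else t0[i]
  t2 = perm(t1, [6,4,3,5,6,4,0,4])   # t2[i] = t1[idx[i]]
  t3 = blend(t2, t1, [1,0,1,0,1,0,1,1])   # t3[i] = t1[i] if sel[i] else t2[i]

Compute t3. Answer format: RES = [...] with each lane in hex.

t0 = [0x54, 0xea, 0x8a, 0xac, 0x2c, 0x8c, 0x46, 0xc8]
t1 = [0x54, 0xea, 0x8c, 0xac, 0x2c, 0x8a, 0xea, 0xc8]
t2 = [0xea, 0x2c, 0xac, 0x8a, 0xea, 0x2c, 0x54, 0x2c]
t3 = [0x54, 0x2c, 0x8c, 0x8a, 0x2c, 0x2c, 0xea, 0xc8]

RES = [0x54, 0x2c, 0x8c, 0x8a, 0x2c, 0x2c, 0xea, 0xc8]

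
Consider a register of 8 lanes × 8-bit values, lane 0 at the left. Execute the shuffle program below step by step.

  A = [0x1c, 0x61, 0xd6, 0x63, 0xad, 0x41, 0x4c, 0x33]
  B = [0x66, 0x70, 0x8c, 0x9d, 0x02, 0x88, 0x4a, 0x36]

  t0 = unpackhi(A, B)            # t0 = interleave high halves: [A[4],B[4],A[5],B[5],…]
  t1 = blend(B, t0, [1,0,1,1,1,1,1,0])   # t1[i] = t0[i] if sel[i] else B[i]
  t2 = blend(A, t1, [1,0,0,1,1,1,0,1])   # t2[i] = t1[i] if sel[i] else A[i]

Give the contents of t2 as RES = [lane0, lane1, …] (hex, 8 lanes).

  t0: ad 02 41 88 4c 4a 33 36
  t1: ad 70 41 88 4c 4a 33 36
  t2: ad 61 d6 88 4c 4a 4c 36

RES = [0xad, 0x61, 0xd6, 0x88, 0x4c, 0x4a, 0x4c, 0x36]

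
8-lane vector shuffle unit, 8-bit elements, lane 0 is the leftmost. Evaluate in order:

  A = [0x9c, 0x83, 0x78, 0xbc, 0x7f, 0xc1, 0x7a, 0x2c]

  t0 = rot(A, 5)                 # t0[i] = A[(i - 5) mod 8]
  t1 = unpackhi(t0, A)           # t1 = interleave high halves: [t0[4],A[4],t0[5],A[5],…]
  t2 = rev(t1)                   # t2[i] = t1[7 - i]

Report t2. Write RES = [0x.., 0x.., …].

t0 = [0xbc, 0x7f, 0xc1, 0x7a, 0x2c, 0x9c, 0x83, 0x78]
t1 = [0x2c, 0x7f, 0x9c, 0xc1, 0x83, 0x7a, 0x78, 0x2c]
t2 = [0x2c, 0x78, 0x7a, 0x83, 0xc1, 0x9c, 0x7f, 0x2c]

RES = [ 0x2c  0x78  0x7a  0x83  0xc1  0x9c  0x7f  0x2c ]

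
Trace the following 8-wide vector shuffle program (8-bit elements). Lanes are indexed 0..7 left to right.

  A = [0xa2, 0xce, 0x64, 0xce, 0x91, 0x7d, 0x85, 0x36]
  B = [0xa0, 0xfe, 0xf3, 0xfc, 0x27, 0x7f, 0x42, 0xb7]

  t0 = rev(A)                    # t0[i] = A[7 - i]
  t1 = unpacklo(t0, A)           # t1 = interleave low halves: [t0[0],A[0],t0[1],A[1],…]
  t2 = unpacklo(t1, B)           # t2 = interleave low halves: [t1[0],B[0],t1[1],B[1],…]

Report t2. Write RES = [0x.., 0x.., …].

t0 = [0x36, 0x85, 0x7d, 0x91, 0xce, 0x64, 0xce, 0xa2]
t1 = [0x36, 0xa2, 0x85, 0xce, 0x7d, 0x64, 0x91, 0xce]
t2 = [0x36, 0xa0, 0xa2, 0xfe, 0x85, 0xf3, 0xce, 0xfc]

RES = [0x36, 0xa0, 0xa2, 0xfe, 0x85, 0xf3, 0xce, 0xfc]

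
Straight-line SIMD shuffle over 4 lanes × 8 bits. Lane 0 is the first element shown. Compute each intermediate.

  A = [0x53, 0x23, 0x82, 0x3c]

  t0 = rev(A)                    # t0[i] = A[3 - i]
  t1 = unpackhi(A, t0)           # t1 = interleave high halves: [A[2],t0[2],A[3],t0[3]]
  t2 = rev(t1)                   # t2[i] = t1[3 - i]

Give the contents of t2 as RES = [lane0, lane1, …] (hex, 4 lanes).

→ t0 |3c|82|23|53|
→ t1 |82|23|3c|53|
→ t2 |53|3c|23|82|

RES = [ 0x53  0x3c  0x23  0x82 ]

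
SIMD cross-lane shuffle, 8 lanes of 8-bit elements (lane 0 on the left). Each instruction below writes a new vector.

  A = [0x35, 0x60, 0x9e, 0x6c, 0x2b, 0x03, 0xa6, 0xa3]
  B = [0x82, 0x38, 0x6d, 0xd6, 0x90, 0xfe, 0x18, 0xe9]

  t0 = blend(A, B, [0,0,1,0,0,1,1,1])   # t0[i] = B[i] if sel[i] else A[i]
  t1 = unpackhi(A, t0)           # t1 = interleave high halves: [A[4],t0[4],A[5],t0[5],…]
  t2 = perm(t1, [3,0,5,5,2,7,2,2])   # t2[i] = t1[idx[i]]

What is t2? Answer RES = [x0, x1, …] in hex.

RES = [ 0xfe  0x2b  0x18  0x18  0x03  0xe9  0x03  0x03 ]

  t0: 35 60 6d 6c 2b fe 18 e9
  t1: 2b 2b 03 fe a6 18 a3 e9
  t2: fe 2b 18 18 03 e9 03 03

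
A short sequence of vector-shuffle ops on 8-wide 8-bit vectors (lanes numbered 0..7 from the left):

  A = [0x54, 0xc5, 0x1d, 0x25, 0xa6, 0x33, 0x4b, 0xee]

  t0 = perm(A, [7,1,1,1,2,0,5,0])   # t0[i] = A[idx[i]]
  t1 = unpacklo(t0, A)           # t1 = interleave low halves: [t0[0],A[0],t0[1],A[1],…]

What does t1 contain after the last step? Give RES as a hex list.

RES = [0xee, 0x54, 0xc5, 0xc5, 0xc5, 0x1d, 0xc5, 0x25]

  t0: ee c5 c5 c5 1d 54 33 54
  t1: ee 54 c5 c5 c5 1d c5 25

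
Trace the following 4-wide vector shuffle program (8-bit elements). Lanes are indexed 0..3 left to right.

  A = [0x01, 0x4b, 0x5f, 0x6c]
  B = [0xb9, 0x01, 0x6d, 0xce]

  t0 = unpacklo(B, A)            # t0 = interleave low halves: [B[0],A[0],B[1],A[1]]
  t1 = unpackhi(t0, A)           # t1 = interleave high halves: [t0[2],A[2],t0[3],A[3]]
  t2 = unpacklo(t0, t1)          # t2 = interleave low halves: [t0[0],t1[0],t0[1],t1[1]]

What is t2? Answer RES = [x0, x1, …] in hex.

RES = [ 0xb9  0x01  0x01  0x5f ]

→ t0 |b9|01|01|4b|
→ t1 |01|5f|4b|6c|
→ t2 |b9|01|01|5f|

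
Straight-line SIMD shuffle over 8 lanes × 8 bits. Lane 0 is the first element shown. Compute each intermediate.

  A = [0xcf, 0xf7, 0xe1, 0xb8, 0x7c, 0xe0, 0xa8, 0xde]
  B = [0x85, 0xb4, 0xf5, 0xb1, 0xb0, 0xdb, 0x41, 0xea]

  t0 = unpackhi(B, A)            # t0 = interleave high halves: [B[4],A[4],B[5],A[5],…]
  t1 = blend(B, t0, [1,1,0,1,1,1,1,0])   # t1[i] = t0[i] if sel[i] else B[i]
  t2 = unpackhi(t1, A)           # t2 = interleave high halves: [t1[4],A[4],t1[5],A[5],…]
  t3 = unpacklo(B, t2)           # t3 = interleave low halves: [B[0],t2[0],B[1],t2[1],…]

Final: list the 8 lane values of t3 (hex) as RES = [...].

t0 = [0xb0, 0x7c, 0xdb, 0xe0, 0x41, 0xa8, 0xea, 0xde]
t1 = [0xb0, 0x7c, 0xf5, 0xe0, 0x41, 0xa8, 0xea, 0xea]
t2 = [0x41, 0x7c, 0xa8, 0xe0, 0xea, 0xa8, 0xea, 0xde]
t3 = [0x85, 0x41, 0xb4, 0x7c, 0xf5, 0xa8, 0xb1, 0xe0]

RES = [0x85, 0x41, 0xb4, 0x7c, 0xf5, 0xa8, 0xb1, 0xe0]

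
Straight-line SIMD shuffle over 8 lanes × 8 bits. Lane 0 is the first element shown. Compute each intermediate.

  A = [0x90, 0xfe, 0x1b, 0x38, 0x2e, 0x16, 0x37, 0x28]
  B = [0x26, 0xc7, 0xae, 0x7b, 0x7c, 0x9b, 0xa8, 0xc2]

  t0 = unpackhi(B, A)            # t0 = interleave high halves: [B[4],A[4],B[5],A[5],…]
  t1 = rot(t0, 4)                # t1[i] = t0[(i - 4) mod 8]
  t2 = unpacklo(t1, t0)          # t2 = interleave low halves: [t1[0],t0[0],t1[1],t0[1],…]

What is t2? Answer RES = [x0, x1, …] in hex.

t0 = [0x7c, 0x2e, 0x9b, 0x16, 0xa8, 0x37, 0xc2, 0x28]
t1 = [0xa8, 0x37, 0xc2, 0x28, 0x7c, 0x2e, 0x9b, 0x16]
t2 = [0xa8, 0x7c, 0x37, 0x2e, 0xc2, 0x9b, 0x28, 0x16]

RES = [0xa8, 0x7c, 0x37, 0x2e, 0xc2, 0x9b, 0x28, 0x16]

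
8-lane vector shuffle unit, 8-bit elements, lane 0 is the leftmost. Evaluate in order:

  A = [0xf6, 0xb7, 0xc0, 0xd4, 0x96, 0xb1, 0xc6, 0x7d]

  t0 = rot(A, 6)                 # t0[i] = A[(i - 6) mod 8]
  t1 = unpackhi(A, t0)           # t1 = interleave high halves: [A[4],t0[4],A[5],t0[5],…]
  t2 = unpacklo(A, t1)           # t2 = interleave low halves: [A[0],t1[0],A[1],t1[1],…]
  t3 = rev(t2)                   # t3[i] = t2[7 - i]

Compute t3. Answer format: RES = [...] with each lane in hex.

  t0: c0 d4 96 b1 c6 7d f6 b7
  t1: 96 c6 b1 7d c6 f6 7d b7
  t2: f6 96 b7 c6 c0 b1 d4 7d
  t3: 7d d4 b1 c0 c6 b7 96 f6

RES = [ 0x7d  0xd4  0xb1  0xc0  0xc6  0xb7  0x96  0xf6 ]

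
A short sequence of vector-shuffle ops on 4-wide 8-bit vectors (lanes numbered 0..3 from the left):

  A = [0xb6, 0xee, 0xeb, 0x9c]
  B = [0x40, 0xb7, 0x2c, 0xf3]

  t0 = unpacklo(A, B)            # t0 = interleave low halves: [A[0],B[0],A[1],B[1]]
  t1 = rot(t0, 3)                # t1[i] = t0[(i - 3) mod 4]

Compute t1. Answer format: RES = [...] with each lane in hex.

RES = [ 0x40  0xee  0xb7  0xb6 ]

  t0: b6 40 ee b7
  t1: 40 ee b7 b6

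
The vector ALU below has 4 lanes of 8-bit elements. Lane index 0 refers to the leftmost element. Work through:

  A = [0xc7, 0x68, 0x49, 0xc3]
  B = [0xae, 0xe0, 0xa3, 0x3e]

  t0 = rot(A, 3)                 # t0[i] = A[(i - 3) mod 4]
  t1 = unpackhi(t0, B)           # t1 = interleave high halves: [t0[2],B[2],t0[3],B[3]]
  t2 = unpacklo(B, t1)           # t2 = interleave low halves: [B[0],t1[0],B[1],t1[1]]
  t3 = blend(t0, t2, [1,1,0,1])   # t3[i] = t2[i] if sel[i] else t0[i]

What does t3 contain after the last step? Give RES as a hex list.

RES = [0xae, 0xc3, 0xc3, 0xa3]

t0 = [0x68, 0x49, 0xc3, 0xc7]
t1 = [0xc3, 0xa3, 0xc7, 0x3e]
t2 = [0xae, 0xc3, 0xe0, 0xa3]
t3 = [0xae, 0xc3, 0xc3, 0xa3]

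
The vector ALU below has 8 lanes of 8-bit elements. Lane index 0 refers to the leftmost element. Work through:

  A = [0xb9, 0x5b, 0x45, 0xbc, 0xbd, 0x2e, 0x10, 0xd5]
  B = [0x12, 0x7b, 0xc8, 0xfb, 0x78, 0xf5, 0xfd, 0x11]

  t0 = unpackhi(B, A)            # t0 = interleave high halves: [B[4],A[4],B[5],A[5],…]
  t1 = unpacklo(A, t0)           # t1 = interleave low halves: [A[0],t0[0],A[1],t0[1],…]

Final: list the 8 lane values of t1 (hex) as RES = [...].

RES = [0xb9, 0x78, 0x5b, 0xbd, 0x45, 0xf5, 0xbc, 0x2e]

→ t0 |78|bd|f5|2e|fd|10|11|d5|
→ t1 |b9|78|5b|bd|45|f5|bc|2e|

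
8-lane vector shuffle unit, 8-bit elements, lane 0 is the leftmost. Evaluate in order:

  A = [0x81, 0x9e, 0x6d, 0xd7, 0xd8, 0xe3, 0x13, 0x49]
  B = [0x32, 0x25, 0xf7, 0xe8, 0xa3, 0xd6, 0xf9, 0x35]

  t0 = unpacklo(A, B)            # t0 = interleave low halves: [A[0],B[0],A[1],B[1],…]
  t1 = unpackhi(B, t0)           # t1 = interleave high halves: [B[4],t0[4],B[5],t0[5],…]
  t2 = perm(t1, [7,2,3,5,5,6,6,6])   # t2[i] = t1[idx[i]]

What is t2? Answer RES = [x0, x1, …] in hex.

RES = [ 0xe8  0xd6  0xf7  0xd7  0xd7  0x35  0x35  0x35 ]

t0 = [0x81, 0x32, 0x9e, 0x25, 0x6d, 0xf7, 0xd7, 0xe8]
t1 = [0xa3, 0x6d, 0xd6, 0xf7, 0xf9, 0xd7, 0x35, 0xe8]
t2 = [0xe8, 0xd6, 0xf7, 0xd7, 0xd7, 0x35, 0x35, 0x35]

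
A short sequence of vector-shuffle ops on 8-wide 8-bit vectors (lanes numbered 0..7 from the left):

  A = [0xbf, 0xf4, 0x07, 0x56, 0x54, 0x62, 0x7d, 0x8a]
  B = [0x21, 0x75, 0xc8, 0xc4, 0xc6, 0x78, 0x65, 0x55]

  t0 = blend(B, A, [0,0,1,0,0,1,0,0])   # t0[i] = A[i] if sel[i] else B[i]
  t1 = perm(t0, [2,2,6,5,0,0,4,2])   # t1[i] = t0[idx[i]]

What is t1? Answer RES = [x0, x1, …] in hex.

RES = [ 0x07  0x07  0x65  0x62  0x21  0x21  0xc6  0x07 ]

t0 = [0x21, 0x75, 0x07, 0xc4, 0xc6, 0x62, 0x65, 0x55]
t1 = [0x07, 0x07, 0x65, 0x62, 0x21, 0x21, 0xc6, 0x07]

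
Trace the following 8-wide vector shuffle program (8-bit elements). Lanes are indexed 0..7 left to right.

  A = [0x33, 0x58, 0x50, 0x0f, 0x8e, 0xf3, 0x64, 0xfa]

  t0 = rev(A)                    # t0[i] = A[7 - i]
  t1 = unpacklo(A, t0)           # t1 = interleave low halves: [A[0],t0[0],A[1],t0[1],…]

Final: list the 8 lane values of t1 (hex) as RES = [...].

RES = [0x33, 0xfa, 0x58, 0x64, 0x50, 0xf3, 0x0f, 0x8e]

→ t0 |fa|64|f3|8e|0f|50|58|33|
→ t1 |33|fa|58|64|50|f3|0f|8e|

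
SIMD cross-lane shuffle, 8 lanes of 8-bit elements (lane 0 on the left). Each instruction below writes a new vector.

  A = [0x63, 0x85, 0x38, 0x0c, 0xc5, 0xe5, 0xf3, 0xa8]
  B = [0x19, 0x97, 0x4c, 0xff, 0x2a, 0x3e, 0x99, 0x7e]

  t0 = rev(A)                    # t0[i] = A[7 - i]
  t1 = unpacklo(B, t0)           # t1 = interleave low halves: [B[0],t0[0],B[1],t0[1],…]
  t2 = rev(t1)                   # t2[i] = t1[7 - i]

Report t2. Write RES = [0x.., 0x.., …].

→ t0 |a8|f3|e5|c5|0c|38|85|63|
→ t1 |19|a8|97|f3|4c|e5|ff|c5|
→ t2 |c5|ff|e5|4c|f3|97|a8|19|

RES = [0xc5, 0xff, 0xe5, 0x4c, 0xf3, 0x97, 0xa8, 0x19]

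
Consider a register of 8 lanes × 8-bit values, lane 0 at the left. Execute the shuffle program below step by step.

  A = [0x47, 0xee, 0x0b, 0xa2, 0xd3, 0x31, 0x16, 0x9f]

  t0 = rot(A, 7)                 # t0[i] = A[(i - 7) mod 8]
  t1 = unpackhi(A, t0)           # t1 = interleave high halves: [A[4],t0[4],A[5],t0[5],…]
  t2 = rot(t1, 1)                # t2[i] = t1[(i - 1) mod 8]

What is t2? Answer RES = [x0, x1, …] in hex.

RES = [ 0x47  0xd3  0x31  0x31  0x16  0x16  0x9f  0x9f ]

  t0: ee 0b a2 d3 31 16 9f 47
  t1: d3 31 31 16 16 9f 9f 47
  t2: 47 d3 31 31 16 16 9f 9f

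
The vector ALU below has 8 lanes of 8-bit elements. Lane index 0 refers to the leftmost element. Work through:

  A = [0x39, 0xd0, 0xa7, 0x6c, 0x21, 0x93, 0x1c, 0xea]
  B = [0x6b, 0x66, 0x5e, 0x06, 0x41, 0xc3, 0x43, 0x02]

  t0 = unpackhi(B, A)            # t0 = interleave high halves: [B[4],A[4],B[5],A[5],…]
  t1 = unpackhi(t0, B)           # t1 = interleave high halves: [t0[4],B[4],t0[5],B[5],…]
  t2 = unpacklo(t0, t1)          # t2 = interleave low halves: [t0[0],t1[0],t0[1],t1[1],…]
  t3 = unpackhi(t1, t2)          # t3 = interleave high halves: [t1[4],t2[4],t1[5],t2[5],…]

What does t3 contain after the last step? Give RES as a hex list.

→ t0 |41|21|c3|93|43|1c|02|ea|
→ t1 |43|41|1c|c3|02|43|ea|02|
→ t2 |41|43|21|41|c3|1c|93|c3|
→ t3 |02|c3|43|1c|ea|93|02|c3|

RES = [0x02, 0xc3, 0x43, 0x1c, 0xea, 0x93, 0x02, 0xc3]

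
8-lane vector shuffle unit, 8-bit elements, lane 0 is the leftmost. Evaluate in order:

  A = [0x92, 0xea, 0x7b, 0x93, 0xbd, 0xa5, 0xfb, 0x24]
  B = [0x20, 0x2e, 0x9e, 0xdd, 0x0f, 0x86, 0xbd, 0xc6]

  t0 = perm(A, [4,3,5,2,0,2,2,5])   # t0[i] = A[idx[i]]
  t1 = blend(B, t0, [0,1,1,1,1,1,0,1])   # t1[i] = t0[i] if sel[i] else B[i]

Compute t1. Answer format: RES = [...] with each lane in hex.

t0 = [0xbd, 0x93, 0xa5, 0x7b, 0x92, 0x7b, 0x7b, 0xa5]
t1 = [0x20, 0x93, 0xa5, 0x7b, 0x92, 0x7b, 0xbd, 0xa5]

RES = [ 0x20  0x93  0xa5  0x7b  0x92  0x7b  0xbd  0xa5 ]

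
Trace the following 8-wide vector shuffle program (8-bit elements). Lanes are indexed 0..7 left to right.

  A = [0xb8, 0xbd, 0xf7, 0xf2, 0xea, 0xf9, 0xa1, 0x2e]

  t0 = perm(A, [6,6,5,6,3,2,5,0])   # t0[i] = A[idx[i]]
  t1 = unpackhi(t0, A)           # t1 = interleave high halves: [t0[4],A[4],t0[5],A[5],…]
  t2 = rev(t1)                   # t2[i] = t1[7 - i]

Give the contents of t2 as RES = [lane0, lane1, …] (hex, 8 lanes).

t0 = [0xa1, 0xa1, 0xf9, 0xa1, 0xf2, 0xf7, 0xf9, 0xb8]
t1 = [0xf2, 0xea, 0xf7, 0xf9, 0xf9, 0xa1, 0xb8, 0x2e]
t2 = [0x2e, 0xb8, 0xa1, 0xf9, 0xf9, 0xf7, 0xea, 0xf2]

RES = [ 0x2e  0xb8  0xa1  0xf9  0xf9  0xf7  0xea  0xf2 ]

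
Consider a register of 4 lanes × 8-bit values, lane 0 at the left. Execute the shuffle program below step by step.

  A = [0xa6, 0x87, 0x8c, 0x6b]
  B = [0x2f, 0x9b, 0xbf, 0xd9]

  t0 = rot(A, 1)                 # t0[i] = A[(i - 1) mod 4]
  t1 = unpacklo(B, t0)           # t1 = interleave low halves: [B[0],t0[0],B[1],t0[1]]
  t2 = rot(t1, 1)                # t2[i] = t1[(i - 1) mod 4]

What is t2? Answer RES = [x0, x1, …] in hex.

t0 = [0x6b, 0xa6, 0x87, 0x8c]
t1 = [0x2f, 0x6b, 0x9b, 0xa6]
t2 = [0xa6, 0x2f, 0x6b, 0x9b]

RES = [ 0xa6  0x2f  0x6b  0x9b ]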